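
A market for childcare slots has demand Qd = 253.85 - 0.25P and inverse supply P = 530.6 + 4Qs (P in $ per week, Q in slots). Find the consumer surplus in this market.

Consumer surplus = 7344.72

Rewriting in direct form: Qs = -132.65 + 0.25P.
The market clears where 253.85 - 0.25P = -132.65 + 0.25P. Rearranging, 0.5P = 386.5, hence P* = 773.
Substitute back: Q* = 253.85 - 0.25(773) = 60.6.
Demand choke price (Qd = 0): P = 253.85/0.25 = 1015.4. Consumer surplus = ½ × (1015.4 - 773) × 60.6 = 7344.72.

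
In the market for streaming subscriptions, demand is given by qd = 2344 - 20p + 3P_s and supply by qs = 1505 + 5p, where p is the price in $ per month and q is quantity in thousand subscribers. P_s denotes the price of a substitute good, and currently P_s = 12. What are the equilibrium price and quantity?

With P_s = 12, demand is qd = 2380 - 20p.
At equilibrium qd = qs, so 2380 - 20p = 1505 + 5p; collecting terms, 875 = 25p and p* = 35.
From the demand curve, q* = 2380 - 20(35) = 1680.

p* = 35, q* = 1680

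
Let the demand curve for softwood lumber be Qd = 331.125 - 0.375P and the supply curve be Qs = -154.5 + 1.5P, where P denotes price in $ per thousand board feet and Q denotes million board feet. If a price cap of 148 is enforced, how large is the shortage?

Shortage = 208.125

Evaluating both curves at the ceiling price 148 gives Qd = 275.625, Qs = 67.5.
Shortage = Qd - Qs = 275.625 - 67.5 = 208.125.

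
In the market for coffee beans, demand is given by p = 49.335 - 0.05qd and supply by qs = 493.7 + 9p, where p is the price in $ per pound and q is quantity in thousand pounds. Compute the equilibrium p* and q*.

p* = 17, q* = 646.7

In direct form, qd = 986.7 - 20p.
Equating demand and supply, 986.7 - 20p = 493.7 + 9p gives 29p = 493, so p* = 17.
Substitute back: q* = 986.7 - 20(17) = 646.7.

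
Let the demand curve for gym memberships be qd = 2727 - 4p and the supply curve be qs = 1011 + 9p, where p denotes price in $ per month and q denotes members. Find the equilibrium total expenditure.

Set qd = qs: 2727 - 4p = 1011 + 9p, so 1716 = 13p and p* = 132.
From the demand curve, q* = 2727 - 4(132) = 2199.
Total expenditure = p* × q* = 132 × 2199 = 290268.

Total expenditure = 290268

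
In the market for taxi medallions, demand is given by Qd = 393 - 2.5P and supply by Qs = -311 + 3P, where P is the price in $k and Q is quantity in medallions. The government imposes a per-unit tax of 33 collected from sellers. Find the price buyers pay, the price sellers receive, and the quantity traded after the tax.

P_b = 146, P_s = 113, Q = 28

The tax drives a wedge P_b - P_s = 33. Substituting P_s = P_b - 33 into supply: Qs = -410 + 3P_b.
Set Qd = Qs: 393 - 2.5P_b = -410 + 3P_b, so 803 = 5.5P_b and P_b = 146.
Then P_s = 146 - 33 = 113 and Q = 393 - 2.5(146) = 28.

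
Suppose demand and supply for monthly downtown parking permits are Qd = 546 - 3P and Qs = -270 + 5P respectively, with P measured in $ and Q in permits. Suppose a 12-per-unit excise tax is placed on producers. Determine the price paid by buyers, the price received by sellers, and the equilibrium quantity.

Producers keep P_s = P_b - 12 per unit, so supply in terms of the buyer price is Qs = -330 + 5P_b.
Market clearing requires 546 - 3P_b = -330 + 5P_b; hence 876 = 8P_b and P_b = 109.5.
So P_s = 97.5 and the quantity traded is Q = 546 - 3(109.5) = 217.5.

P_b = 109.5, P_s = 97.5, Q = 217.5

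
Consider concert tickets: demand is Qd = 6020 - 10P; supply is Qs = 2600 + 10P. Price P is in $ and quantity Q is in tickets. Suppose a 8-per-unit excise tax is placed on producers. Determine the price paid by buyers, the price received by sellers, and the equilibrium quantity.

P_b = 175, P_s = 167, Q = 4270

The tax drives a wedge P_b - P_s = 8. Substituting P_s = P_b - 8 into supply: Qs = 2520 + 10P_b.
Equate demand and the shifted supply: 6020 - 10P_b = 2520 + 10P_b, giving 20P_b = 3500, so P_b = 175.
So P_s = 167 and the quantity traded is Q = 6020 - 10(175) = 4270.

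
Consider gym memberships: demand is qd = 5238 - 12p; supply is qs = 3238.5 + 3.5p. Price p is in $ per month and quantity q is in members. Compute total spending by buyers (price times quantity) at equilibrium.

The market clears where 5238 - 12p = 3238.5 + 3.5p. Rearranging, 15.5p = 1999.5, hence p* = 129.
Plugging p* into demand: q* = 5238 - 12(129) = 3690.
Total spending by buyers = p* × q* = 129 × 3690 = 476010.

Total spending by buyers = 476010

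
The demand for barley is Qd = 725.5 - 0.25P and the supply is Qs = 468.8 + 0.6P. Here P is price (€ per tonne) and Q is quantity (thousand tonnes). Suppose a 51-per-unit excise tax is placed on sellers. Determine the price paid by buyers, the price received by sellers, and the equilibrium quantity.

Sellers keep P_s = P_b - 51 per unit, so supply in terms of the buyer price is Qs = 438.2 + 0.6P_b.
Equate demand and the shifted supply: 725.5 - 0.25P_b = 438.2 + 0.6P_b, giving 0.85P_b = 287.3, so P_b = 338.
So P_s = 287 and the quantity traded is Q = 725.5 - 0.25(338) = 641.

P_b = 338, P_s = 287, Q = 641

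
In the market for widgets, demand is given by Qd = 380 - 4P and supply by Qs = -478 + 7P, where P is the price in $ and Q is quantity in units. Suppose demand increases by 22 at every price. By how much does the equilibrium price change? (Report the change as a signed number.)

ΔP = 2

At equilibrium Qd = Qs, so 380 - 4P = -478 + 7P; collecting terms, 858 = 11P and P* = 78.
Substitute back: Q* = 380 - 4(78) = 68.
After the shift, demand is Qd = 402 - 4P.
New equilibrium: 880 = 11P, so P = 80 and Q = 82.
ΔP = 80 - 78 = 2.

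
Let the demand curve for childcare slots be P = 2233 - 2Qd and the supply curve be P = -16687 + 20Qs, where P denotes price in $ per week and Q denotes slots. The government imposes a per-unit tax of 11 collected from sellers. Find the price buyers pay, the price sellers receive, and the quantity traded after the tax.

Rewriting in direct form: Qd = 1116.5 - 0.5P and Qs = 834.35 + 0.05P.
The tax drives a wedge P_b - P_s = 11. Substituting P_s = P_b - 11 into supply: Qs = 833.8 + 0.05P_b.
Market clearing requires 1116.5 - 0.5P_b = 833.8 + 0.05P_b; hence 282.7 = 0.55P_b and P_b = 514.
So P_s = 503 and the quantity traded is Q = 1116.5 - 0.5(514) = 859.5.

P_b = 514, P_s = 503, Q = 859.5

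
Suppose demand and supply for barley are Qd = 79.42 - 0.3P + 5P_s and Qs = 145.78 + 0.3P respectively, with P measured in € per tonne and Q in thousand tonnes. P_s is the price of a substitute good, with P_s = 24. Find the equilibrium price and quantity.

P* = 89.4, Q* = 172.6

With P_s = 24, demand is Qd = 199.42 - 0.3P.
Set Qd = Qs: 199.42 - 0.3P = 145.78 + 0.3P, so 53.64 = 0.6P and P* = 89.4.
From the demand curve, Q* = 199.42 - 0.3(89.4) = 172.6.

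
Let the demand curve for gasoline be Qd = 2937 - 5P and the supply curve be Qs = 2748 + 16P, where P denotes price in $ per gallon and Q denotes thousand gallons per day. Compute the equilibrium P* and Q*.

P* = 9, Q* = 2892

Set Qd = Qs: 2937 - 5P = 2748 + 16P, so 189 = 21P and P* = 9.
Plugging P* into demand: Q* = 2937 - 5(9) = 2892.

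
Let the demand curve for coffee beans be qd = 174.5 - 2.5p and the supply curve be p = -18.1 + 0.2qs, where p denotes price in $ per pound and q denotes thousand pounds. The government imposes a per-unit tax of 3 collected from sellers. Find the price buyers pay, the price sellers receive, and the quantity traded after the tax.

Solving each curve for q: qs = 90.5 + 5p.
The tax drives a wedge p_b - p_s = 3. Substituting p_s = p_b - 3 into supply: qs = 75.5 + 5p_b.
Set qd = qs: 174.5 - 2.5p_b = 75.5 + 5p_b, so 99 = 7.5p_b and p_b = 13.2.
Then p_s = 13.2 - 3 = 10.2 and q = 174.5 - 2.5(13.2) = 141.5.

p_b = 13.2, p_s = 10.2, q = 141.5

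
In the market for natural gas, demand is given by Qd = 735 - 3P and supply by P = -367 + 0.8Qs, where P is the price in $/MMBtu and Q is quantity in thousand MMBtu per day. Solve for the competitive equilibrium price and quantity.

Rewriting in direct form: Qs = 458.75 + 1.25P.
The market clears where 735 - 3P = 458.75 + 1.25P. Rearranging, 4.25P = 276.25, hence P* = 65.
Then Q* = 735 - 3(65) = 540.

P* = 65, Q* = 540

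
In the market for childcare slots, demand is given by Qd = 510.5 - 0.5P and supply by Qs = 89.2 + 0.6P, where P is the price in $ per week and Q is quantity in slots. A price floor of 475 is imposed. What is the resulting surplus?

Surplus = 101.2

With P fixed at 475, quantity demanded is 273 and quantity supplied is 374.2.
Surplus = Qs - Qd = 374.2 - 273 = 101.2.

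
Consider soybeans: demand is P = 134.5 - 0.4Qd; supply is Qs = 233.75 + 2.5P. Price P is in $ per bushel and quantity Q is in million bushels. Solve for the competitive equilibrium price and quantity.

P* = 20.5, Q* = 285

Solving each curve for Q: Qd = 336.25 - 2.5P.
At equilibrium Qd = Qs, so 336.25 - 2.5P = 233.75 + 2.5P; collecting terms, 102.5 = 5P and P* = 20.5.
Plugging P* into demand: Q* = 336.25 - 2.5(20.5) = 285.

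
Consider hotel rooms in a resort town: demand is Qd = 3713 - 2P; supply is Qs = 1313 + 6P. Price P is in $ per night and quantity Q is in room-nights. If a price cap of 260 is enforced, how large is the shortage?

Shortage = 320

At P = 260: Qd = 3193 and Qs = 2873.
Shortage = Qd - Qs = 3193 - 2873 = 320.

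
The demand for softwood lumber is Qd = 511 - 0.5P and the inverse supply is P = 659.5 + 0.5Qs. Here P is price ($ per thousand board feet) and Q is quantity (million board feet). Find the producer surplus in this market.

Producer surplus = 5256.25

Inverting to quantity form: Qs = -1319 + 2P.
Set Qd = Qs: 511 - 0.5P = -1319 + 2P, so 1830 = 2.5P and P* = 732.
From the demand curve, Q* = 511 - 0.5(732) = 145.
Supply choke price (Qs = 0): P = 659.5. Producer surplus = ½ × (732 - 659.5) × 145 = 5256.25.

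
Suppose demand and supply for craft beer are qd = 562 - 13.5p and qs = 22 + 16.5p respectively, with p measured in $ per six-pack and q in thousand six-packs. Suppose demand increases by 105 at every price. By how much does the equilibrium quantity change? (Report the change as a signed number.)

Δq = 57.75

Set qd = qs: 562 - 13.5p = 22 + 16.5p, so 540 = 30p and p* = 18.
Substitute back: q* = 562 - 13.5(18) = 319.
After the shift, demand is qd = 667 - 13.5p.
New equilibrium: 645 = 30p, so p = 21.5 and q = 376.75.
Δq = 376.75 - 319 = 57.75.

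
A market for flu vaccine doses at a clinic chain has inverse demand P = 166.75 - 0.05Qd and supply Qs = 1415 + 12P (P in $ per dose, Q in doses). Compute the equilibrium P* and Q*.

P* = 60, Q* = 2135

In direct form, Qd = 3335 - 20P.
The market clears where 3335 - 20P = 1415 + 12P. Rearranging, 32P = 1920, hence P* = 60.
Substitute back: Q* = 3335 - 20(60) = 2135.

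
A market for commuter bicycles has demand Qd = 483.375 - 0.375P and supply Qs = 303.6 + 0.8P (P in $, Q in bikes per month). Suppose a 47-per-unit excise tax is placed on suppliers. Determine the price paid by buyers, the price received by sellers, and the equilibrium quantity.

The tax drives a wedge P_b - P_s = 47. Substituting P_s = P_b - 47 into supply: Qs = 266 + 0.8P_b.
Equate demand and the shifted supply: 483.375 - 0.375P_b = 266 + 0.8P_b, giving 1.175P_b = 217.375, so P_b = 185.
So P_s = 138 and the quantity traded is Q = 483.375 - 0.375(185) = 414.

P_b = 185, P_s = 138, Q = 414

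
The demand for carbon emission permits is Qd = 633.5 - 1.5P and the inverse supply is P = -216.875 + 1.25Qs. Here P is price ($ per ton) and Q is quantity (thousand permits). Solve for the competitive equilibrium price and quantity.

P* = 200, Q* = 333.5

Solving each curve for Q: Qs = 173.5 + 0.8P.
At equilibrium Qd = Qs, so 633.5 - 1.5P = 173.5 + 0.8P; collecting terms, 460 = 2.3P and P* = 200.
Then Q* = 633.5 - 1.5(200) = 333.5.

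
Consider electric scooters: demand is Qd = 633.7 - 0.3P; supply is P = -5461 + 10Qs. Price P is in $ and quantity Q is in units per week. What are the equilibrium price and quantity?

P* = 219, Q* = 568

Rewriting in direct form: Qs = 546.1 + 0.1P.
The market clears where 633.7 - 0.3P = 546.1 + 0.1P. Rearranging, 0.4P = 87.6, hence P* = 219.
Plugging P* into demand: Q* = 633.7 - 0.3(219) = 568.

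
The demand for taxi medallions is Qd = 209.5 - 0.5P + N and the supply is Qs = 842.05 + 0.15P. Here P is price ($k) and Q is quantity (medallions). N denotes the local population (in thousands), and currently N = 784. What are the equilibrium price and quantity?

With N = 784, demand is Qd = 993.5 - 0.5P.
Set Qd = Qs: 993.5 - 0.5P = 842.05 + 0.15P, so 151.45 = 0.65P and P* = 233.
Substitute back: Q* = 993.5 - 0.5(233) = 877.

P* = 233, Q* = 877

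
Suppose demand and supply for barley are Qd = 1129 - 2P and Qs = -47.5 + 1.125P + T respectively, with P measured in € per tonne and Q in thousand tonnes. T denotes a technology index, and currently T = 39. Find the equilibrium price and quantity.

With T = 39, supply is Qs = -8.5 + 1.125P.
At equilibrium Qd = Qs, so 1129 - 2P = -8.5 + 1.125P; collecting terms, 1137.5 = 3.125P and P* = 364.
Then Q* = 1129 - 2(364) = 401.

P* = 364, Q* = 401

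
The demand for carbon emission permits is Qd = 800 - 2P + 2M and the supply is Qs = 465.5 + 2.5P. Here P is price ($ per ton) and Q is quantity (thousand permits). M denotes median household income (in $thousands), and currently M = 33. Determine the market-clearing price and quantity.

With M = 33, demand is Qd = 866 - 2P.
The market clears where 866 - 2P = 465.5 + 2.5P. Rearranging, 4.5P = 400.5, hence P* = 89.
From the demand curve, Q* = 866 - 2(89) = 688.

P* = 89, Q* = 688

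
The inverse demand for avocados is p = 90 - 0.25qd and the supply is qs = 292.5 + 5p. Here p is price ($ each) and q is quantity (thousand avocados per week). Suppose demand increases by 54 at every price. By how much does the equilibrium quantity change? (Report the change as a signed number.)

Inverting to quantity form: qd = 360 - 4p.
At equilibrium qd = qs, so 360 - 4p = 292.5 + 5p; collecting terms, 67.5 = 9p and p* = 7.5.
Substitute back: q* = 360 - 4(7.5) = 330.
After the shift, demand is qd = 414 - 4p.
New equilibrium: 121.5 = 9p, so p = 13.5 and q = 360.
Δq = 360 - 330 = 30.

Δq = 30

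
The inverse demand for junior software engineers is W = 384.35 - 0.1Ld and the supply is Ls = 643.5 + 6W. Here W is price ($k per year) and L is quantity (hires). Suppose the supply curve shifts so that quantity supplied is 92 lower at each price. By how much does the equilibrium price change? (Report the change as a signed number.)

Inverting to quantity form: Ld = 3843.5 - 10W.
Equating demand and supply, 3843.5 - 10W = 643.5 + 6W gives 16W = 3200, so W* = 200.
From the demand curve, L* = 3843.5 - 10(200) = 1843.5.
After the shift, supply is Ls = 551.5 + 6W.
New equilibrium: 3292 = 16W, so W = 205.75 and L = 1786.
ΔW = 205.75 - 200 = 5.75.

ΔW = 5.75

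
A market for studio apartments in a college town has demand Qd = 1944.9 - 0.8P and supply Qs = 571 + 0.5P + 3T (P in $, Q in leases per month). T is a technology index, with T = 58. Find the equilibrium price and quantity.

With T = 58, supply is Qs = 745 + 0.5P.
Equating demand and supply, 1944.9 - 0.8P = 745 + 0.5P gives 1.3P = 1199.9, so P* = 923.
Plugging P* into demand: Q* = 1944.9 - 0.8(923) = 1206.5.

P* = 923, Q* = 1206.5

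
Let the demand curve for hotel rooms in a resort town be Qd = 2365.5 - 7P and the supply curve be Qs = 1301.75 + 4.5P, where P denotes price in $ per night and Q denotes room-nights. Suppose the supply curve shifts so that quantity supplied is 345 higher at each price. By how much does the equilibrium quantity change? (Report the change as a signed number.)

The market clears where 2365.5 - 7P = 1301.75 + 4.5P. Rearranging, 11.5P = 1063.75, hence P* = 92.5.
Substitute back: Q* = 2365.5 - 7(92.5) = 1718.
After the shift, supply is Qs = 1646.75 + 4.5P.
New equilibrium: 718.75 = 11.5P, so P = 62.5 and Q = 1928.
ΔQ = 1928 - 1718 = 210.

ΔQ = 210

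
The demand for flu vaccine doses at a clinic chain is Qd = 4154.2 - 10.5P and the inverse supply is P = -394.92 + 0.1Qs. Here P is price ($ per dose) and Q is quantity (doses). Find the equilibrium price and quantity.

P* = 10, Q* = 4049.2

Inverting to quantity form: Qs = 3949.2 + 10P.
Equating demand and supply, 4154.2 - 10.5P = 3949.2 + 10P gives 20.5P = 205, so P* = 10.
Then Q* = 4154.2 - 10.5(10) = 4049.2.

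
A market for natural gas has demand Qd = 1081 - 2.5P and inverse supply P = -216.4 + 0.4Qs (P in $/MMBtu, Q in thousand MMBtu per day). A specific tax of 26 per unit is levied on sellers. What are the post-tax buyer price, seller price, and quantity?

Inverting to quantity form: Qs = 541 + 2.5P.
Sellers keep P_s = P_b - 26 per unit, so supply in terms of the buyer price is Qs = 476 + 2.5P_b.
Set Qd = Qs: 1081 - 2.5P_b = 476 + 2.5P_b, so 605 = 5P_b and P_b = 121.
So P_s = 95 and the quantity traded is Q = 1081 - 2.5(121) = 778.5.

P_b = 121, P_s = 95, Q = 778.5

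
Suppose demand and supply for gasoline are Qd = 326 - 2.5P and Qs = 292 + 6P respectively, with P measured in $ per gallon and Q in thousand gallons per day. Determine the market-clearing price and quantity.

P* = 4, Q* = 316

At equilibrium Qd = Qs, so 326 - 2.5P = 292 + 6P; collecting terms, 34 = 8.5P and P* = 4.
From the demand curve, Q* = 326 - 2.5(4) = 316.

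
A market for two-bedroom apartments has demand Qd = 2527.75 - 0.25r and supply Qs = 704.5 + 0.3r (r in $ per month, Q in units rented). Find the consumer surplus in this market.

Consumer surplus = 5773202

Equating demand and supply, 2527.75 - 0.25r = 704.5 + 0.3r gives 0.55r = 1823.25, so r* = 3315.
Then Q* = 2527.75 - 0.25(3315) = 1699.
Demand choke price (Qd = 0): r = 2527.75/0.25 = 10111. Consumer surplus = ½ × (10111 - 3315) × 1699 = 5773202.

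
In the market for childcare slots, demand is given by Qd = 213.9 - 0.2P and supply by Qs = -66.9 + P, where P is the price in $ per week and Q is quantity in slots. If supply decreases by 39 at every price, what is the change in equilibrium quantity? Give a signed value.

Equating demand and supply, 213.9 - 0.2P = -66.9 + P gives 1.2P = 280.8, so P* = 234.
Then Q* = 213.9 - 0.2(234) = 167.1.
After the shift, supply is Qs = -105.9 + P.
New equilibrium: 319.8 = 1.2P, so P = 266.5 and Q = 160.6.
ΔQ = 160.6 - 167.1 = -6.5.

ΔQ = -6.5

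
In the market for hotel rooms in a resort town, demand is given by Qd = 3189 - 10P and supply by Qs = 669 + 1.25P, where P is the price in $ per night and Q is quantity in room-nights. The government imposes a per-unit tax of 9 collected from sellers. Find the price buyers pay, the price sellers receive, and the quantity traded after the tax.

P_b = 225, P_s = 216, Q = 939

With a tax of 9 on sellers, they supply based on the net price P_s = P_b - 9, so Qs = 657.75 + 1.25P_b.
Market clearing requires 3189 - 10P_b = 657.75 + 1.25P_b; hence 2531.25 = 11.25P_b and P_b = 225.
So P_s = 216 and the quantity traded is Q = 3189 - 10(225) = 939.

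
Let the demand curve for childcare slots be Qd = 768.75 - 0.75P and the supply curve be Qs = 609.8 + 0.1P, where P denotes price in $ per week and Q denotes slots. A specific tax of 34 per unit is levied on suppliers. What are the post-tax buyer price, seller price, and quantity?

P_b = 191, P_s = 157, Q = 625.5

With a tax of 34 on suppliers, they supply based on the net price P_s = P_b - 34, so Qs = 606.4 + 0.1P_b.
Equate demand and the shifted supply: 768.75 - 0.75P_b = 606.4 + 0.1P_b, giving 0.85P_b = 162.35, so P_b = 191.
So P_s = 157 and the quantity traded is Q = 768.75 - 0.75(191) = 625.5.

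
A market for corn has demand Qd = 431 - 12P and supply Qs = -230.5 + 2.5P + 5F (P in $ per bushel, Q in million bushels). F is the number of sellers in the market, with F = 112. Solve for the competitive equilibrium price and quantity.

P* = 7, Q* = 347

With F = 112, supply is Qs = 329.5 + 2.5P.
The market clears where 431 - 12P = 329.5 + 2.5P. Rearranging, 14.5P = 101.5, hence P* = 7.
Then Q* = 431 - 12(7) = 347.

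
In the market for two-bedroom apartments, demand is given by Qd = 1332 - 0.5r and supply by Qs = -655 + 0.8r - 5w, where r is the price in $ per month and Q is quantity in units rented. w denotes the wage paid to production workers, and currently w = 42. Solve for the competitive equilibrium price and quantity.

With w = 42, supply is Qs = -865 + 0.8r.
At equilibrium Qd = Qs, so 1332 - 0.5r = -865 + 0.8r; collecting terms, 2197 = 1.3r and r* = 1690.
Substitute back: Q* = 1332 - 0.5(1690) = 487.

r* = 1690, Q* = 487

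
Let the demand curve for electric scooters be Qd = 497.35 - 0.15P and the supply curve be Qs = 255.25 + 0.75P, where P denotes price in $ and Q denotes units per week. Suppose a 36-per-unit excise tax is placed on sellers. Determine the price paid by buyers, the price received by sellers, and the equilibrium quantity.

P_b = 299, P_s = 263, Q = 452.5

Sellers keep P_s = P_b - 36 per unit, so supply in terms of the buyer price is Qs = 228.25 + 0.75P_b.
Market clearing requires 497.35 - 0.15P_b = 228.25 + 0.75P_b; hence 269.1 = 0.9P_b and P_b = 299.
So P_s = 263 and the quantity traded is Q = 497.35 - 0.15(299) = 452.5.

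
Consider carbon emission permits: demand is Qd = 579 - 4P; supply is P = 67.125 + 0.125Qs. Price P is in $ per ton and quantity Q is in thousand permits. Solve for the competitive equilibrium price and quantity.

P* = 93, Q* = 207

In direct form, Qs = -537 + 8P.
At equilibrium Qd = Qs, so 579 - 4P = -537 + 8P; collecting terms, 1116 = 12P and P* = 93.
Plugging P* into demand: Q* = 579 - 4(93) = 207.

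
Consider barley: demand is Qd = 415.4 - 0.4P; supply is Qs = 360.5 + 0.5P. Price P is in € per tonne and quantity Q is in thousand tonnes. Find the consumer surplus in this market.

The market clears where 415.4 - 0.4P = 360.5 + 0.5P. Rearranging, 0.9P = 54.9, hence P* = 61.
From the demand curve, Q* = 415.4 - 0.4(61) = 391.
Demand choke price (Qd = 0): P = 415.4/0.4 = 1038.5. Consumer surplus = ½ × (1038.5 - 61) × 391 = 191101.25.

Consumer surplus = 191101.25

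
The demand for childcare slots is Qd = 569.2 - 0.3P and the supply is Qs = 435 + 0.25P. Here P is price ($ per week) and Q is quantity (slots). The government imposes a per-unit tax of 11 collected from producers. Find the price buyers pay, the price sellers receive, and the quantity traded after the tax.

P_b = 249, P_s = 238, Q = 494.5

Producers keep P_s = P_b - 11 per unit, so supply in terms of the buyer price is Qs = 432.25 + 0.25P_b.
Set Qd = Qs: 569.2 - 0.3P_b = 432.25 + 0.25P_b, so 136.95 = 0.55P_b and P_b = 249.
So P_s = 238 and the quantity traded is Q = 569.2 - 0.3(249) = 494.5.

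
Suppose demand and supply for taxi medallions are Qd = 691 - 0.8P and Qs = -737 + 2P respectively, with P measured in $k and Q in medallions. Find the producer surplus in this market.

At equilibrium Qd = Qs, so 691 - 0.8P = -737 + 2P; collecting terms, 1428 = 2.8P and P* = 510.
Then Q* = 691 - 0.8(510) = 283.
Supply choke price (Qs = 0): P = 368.5. Producer surplus = ½ × (510 - 368.5) × 283 = 20022.25.

Producer surplus = 20022.25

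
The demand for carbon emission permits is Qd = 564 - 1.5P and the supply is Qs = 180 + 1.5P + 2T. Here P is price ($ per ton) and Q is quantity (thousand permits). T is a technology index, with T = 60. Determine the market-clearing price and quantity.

With T = 60, supply is Qs = 300 + 1.5P.
Equating demand and supply, 564 - 1.5P = 300 + 1.5P gives 3P = 264, so P* = 88.
Then Q* = 564 - 1.5(88) = 432.

P* = 88, Q* = 432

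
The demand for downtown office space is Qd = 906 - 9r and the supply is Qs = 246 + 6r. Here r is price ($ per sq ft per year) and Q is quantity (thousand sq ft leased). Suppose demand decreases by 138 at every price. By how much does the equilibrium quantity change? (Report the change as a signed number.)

ΔQ = -55.2

Set Qd = Qs: 906 - 9r = 246 + 6r, so 660 = 15r and r* = 44.
From the demand curve, Q* = 906 - 9(44) = 510.
After the shift, demand is Qd = 768 - 9r.
Re-solving, 15r = 522 gives r = 34.8 and Q = 454.8.
ΔQ = 454.8 - 510 = -55.2.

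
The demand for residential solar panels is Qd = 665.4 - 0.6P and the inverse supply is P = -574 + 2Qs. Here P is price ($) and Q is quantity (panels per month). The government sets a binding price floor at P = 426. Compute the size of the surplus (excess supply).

Surplus = 90.2

Inverting to quantity form: Qs = 287 + 0.5P.
At P = 426: Qd = 409.8 and Qs = 500.
Surplus = Qs - Qd = 500 - 409.8 = 90.2.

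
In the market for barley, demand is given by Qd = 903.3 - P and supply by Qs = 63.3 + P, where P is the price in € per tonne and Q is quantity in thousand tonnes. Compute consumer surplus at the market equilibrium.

Set Qd = Qs: 903.3 - P = 63.3 + P, so 840 = 2P and P* = 420.
Plugging P* into demand: Q* = 903.3 - 420 = 483.3.
Demand choke price (Qd = 0): P = 903.3. Consumer surplus = ½ × (903.3 - 420) × 483.3 = 116789.445.

Consumer surplus = 116789.445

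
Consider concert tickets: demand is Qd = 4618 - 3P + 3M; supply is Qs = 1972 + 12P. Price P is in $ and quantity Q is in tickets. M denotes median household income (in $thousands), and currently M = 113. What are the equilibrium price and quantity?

With M = 113, demand is Qd = 4957 - 3P.
At equilibrium Qd = Qs, so 4957 - 3P = 1972 + 12P; collecting terms, 2985 = 15P and P* = 199.
Substitute back: Q* = 4957 - 3(199) = 4360.

P* = 199, Q* = 4360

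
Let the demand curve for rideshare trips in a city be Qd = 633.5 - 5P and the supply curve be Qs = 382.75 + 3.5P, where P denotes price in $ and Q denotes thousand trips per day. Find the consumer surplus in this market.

Equating demand and supply, 633.5 - 5P = 382.75 + 3.5P gives 8.5P = 250.75, so P* = 29.5.
From the demand curve, Q* = 633.5 - 5(29.5) = 486.
Demand choke price (Qd = 0): P = 633.5/5 = 126.7. Consumer surplus = ½ × (126.7 - 29.5) × 486 = 23619.6.

Consumer surplus = 23619.6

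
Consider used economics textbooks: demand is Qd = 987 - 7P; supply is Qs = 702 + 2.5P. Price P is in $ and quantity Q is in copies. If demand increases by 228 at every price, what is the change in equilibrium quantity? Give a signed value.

At equilibrium Qd = Qs, so 987 - 7P = 702 + 2.5P; collecting terms, 285 = 9.5P and P* = 30.
Then Q* = 987 - 7(30) = 777.
After the shift, demand is Qd = 1215 - 7P.
Re-solving, 9.5P = 513 gives P = 54 and Q = 837.
ΔQ = 837 - 777 = 60.

ΔQ = 60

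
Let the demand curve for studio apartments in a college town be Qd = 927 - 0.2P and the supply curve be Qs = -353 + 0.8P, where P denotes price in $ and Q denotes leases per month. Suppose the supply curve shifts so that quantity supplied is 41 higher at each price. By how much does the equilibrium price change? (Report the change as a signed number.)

At equilibrium Qd = Qs, so 927 - 0.2P = -353 + 0.8P; collecting terms, 1280 = P and P* = 1280.
Then Q* = 927 - 0.2(1280) = 671.
After the shift, supply is Qs = -312 + 0.8P.
Re-solving, P = 1239 gives P = 1239 and Q = 679.2.
ΔP = 1239 - 1280 = -41.

ΔP = -41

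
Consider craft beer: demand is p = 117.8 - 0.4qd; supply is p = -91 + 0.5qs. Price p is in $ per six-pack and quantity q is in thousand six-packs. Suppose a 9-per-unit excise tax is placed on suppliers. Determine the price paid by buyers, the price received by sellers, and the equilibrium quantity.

In direct form, qd = 294.5 - 2.5p and qs = 182 + 2p.
The tax drives a wedge p_b - p_s = 9. Substituting p_s = p_b - 9 into supply: qs = 164 + 2p_b.
Market clearing requires 294.5 - 2.5p_b = 164 + 2p_b; hence 130.5 = 4.5p_b and p_b = 29.
Then p_s = 29 - 9 = 20 and q = 294.5 - 2.5(29) = 222.

p_b = 29, p_s = 20, q = 222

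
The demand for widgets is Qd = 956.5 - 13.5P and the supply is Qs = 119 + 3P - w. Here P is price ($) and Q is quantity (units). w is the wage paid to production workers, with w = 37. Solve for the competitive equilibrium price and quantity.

With w = 37, supply is Qs = 82 + 3P.
Set Qd = Qs: 956.5 - 13.5P = 82 + 3P, so 874.5 = 16.5P and P* = 53.
Substitute back: Q* = 956.5 - 13.5(53) = 241.

P* = 53, Q* = 241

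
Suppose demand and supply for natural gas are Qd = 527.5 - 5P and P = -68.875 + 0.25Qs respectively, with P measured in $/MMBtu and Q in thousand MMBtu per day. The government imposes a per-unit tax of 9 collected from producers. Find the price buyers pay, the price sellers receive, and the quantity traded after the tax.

Rewriting in direct form: Qs = 275.5 + 4P.
The tax drives a wedge P_b - P_s = 9. Substituting P_s = P_b - 9 into supply: Qs = 239.5 + 4P_b.
Market clearing requires 527.5 - 5P_b = 239.5 + 4P_b; hence 288 = 9P_b and P_b = 32.
So P_s = 23 and the quantity traded is Q = 527.5 - 5(32) = 367.5.

P_b = 32, P_s = 23, Q = 367.5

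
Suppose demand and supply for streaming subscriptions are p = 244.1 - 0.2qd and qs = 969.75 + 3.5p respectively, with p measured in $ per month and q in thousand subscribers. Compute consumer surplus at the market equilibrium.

Solving each curve for q: qd = 1220.5 - 5p.
The market clears where 1220.5 - 5p = 969.75 + 3.5p. Rearranging, 8.5p = 250.75, hence p* = 29.5.
Plugging p* into demand: q* = 1220.5 - 5(29.5) = 1073.
Demand choke price (qd = 0): p = 1220.5/5 = 244.1. Consumer surplus = ½ × (244.1 - 29.5) × 1073 = 115132.9.

Consumer surplus = 115132.9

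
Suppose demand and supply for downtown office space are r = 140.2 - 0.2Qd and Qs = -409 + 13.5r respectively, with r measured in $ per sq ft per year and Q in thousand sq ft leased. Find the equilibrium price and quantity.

r* = 60, Q* = 401

In direct form, Qd = 701 - 5r.
At equilibrium Qd = Qs, so 701 - 5r = -409 + 13.5r; collecting terms, 1110 = 18.5r and r* = 60.
Substitute back: Q* = 701 - 5(60) = 401.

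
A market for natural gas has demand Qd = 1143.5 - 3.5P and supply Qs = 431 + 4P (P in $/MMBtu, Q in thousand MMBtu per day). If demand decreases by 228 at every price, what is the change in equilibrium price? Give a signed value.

Equating demand and supply, 1143.5 - 3.5P = 431 + 4P gives 7.5P = 712.5, so P* = 95.
Plugging P* into demand: Q* = 1143.5 - 3.5(95) = 811.
After the shift, demand is Qd = 915.5 - 3.5P.
The new intersection has 484.5 = 7.5P, i.e. P = 64.6, Q = 689.4.
ΔP = 64.6 - 95 = -30.4.

ΔP = -30.4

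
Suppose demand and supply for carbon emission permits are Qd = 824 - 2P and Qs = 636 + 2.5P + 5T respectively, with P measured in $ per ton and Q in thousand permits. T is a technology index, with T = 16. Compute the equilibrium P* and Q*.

With T = 16, supply is Qs = 716 + 2.5P.
The market clears where 824 - 2P = 716 + 2.5P. Rearranging, 4.5P = 108, hence P* = 24.
Plugging P* into demand: Q* = 824 - 2(24) = 776.

P* = 24, Q* = 776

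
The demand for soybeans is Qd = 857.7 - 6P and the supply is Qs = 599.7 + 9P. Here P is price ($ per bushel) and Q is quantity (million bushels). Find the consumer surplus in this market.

Set Qd = Qs: 857.7 - 6P = 599.7 + 9P, so 258 = 15P and P* = 17.2.
Substitute back: Q* = 857.7 - 6(17.2) = 754.5.
Demand choke price (Qd = 0): P = 857.7/6 = 142.95. Consumer surplus = ½ × (142.95 - 17.2) × 754.5 = 47439.1875.

Consumer surplus = 47439.1875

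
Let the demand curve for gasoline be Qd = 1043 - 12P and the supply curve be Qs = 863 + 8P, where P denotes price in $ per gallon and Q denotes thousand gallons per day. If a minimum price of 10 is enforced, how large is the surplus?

With P fixed at 10, quantity demanded is 923 and quantity supplied is 943.
Surplus = Qs - Qd = 943 - 923 = 20.

Surplus = 20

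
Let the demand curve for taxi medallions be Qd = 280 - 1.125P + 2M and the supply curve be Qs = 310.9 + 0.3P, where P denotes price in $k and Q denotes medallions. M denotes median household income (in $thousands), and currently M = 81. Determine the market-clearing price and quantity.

With M = 81, demand is Qd = 442 - 1.125P.
Equating demand and supply, 442 - 1.125P = 310.9 + 0.3P gives 1.425P = 131.1, so P* = 92.
Then Q* = 442 - 1.125(92) = 338.5.

P* = 92, Q* = 338.5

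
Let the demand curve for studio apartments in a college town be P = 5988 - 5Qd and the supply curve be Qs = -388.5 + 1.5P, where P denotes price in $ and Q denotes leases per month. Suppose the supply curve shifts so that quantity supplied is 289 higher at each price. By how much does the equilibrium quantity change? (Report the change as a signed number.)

Rewriting in direct form: Qd = 1197.6 - 0.2P.
Equating demand and supply, 1197.6 - 0.2P = -388.5 + 1.5P gives 1.7P = 1586.1, so P* = 933.
Substitute back: Q* = 1197.6 - 0.2(933) = 1011.
After the shift, supply is Qs = -99.5 + 1.5P.
New equilibrium: 1297.1 = 1.7P, so P = 763 and Q = 1045.
ΔQ = 1045 - 1011 = 34.

ΔQ = 34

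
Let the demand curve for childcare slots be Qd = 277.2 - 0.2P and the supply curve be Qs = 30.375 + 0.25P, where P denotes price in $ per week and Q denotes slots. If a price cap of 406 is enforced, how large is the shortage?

Shortage = 64.125

Evaluating both curves at the ceiling price 406 gives Qd = 196, Qs = 131.875.
Shortage = Qd - Qs = 196 - 131.875 = 64.125.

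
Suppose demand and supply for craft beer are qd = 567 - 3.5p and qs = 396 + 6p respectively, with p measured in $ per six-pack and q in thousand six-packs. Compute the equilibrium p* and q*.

p* = 18, q* = 504

The market clears where 567 - 3.5p = 396 + 6p. Rearranging, 9.5p = 171, hence p* = 18.
Plugging p* into demand: q* = 567 - 3.5(18) = 504.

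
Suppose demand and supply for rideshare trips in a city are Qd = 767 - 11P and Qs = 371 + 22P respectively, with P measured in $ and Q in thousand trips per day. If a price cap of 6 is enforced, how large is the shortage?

With P fixed at 6, quantity demanded is 701 and quantity supplied is 503.
Shortage = Qd - Qs = 701 - 503 = 198.

Shortage = 198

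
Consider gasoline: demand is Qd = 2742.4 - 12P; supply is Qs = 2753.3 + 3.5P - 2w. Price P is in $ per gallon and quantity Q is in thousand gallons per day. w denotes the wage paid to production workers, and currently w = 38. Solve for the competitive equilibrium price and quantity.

With w = 38, supply is Qs = 2677.3 + 3.5P.
The market clears where 2742.4 - 12P = 2677.3 + 3.5P. Rearranging, 15.5P = 65.1, hence P* = 4.2.
From the demand curve, Q* = 2742.4 - 12(4.2) = 2692.

P* = 4.2, Q* = 2692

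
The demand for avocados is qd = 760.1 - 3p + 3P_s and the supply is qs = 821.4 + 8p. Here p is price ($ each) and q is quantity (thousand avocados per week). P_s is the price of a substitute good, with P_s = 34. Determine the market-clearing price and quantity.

With P_s = 34, demand is qd = 862.1 - 3p.
The market clears where 862.1 - 3p = 821.4 + 8p. Rearranging, 11p = 40.7, hence p* = 3.7.
Plugging p* into demand: q* = 862.1 - 3(3.7) = 851.

p* = 3.7, q* = 851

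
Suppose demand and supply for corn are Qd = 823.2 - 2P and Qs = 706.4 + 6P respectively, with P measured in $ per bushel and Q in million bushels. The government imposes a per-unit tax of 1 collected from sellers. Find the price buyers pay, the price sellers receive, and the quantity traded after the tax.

P_b = 15.35, P_s = 14.35, Q = 792.5

With a tax of 1 on sellers, they supply based on the net price P_s = P_b - 1, so Qs = 700.4 + 6P_b.
Set Qd = Qs: 823.2 - 2P_b = 700.4 + 6P_b, so 122.8 = 8P_b and P_b = 15.35.
So P_s = 14.35 and the quantity traded is Q = 823.2 - 2(15.35) = 792.5.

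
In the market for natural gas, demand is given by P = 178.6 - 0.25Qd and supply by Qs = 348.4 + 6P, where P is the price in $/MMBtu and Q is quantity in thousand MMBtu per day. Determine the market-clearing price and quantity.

P* = 36.6, Q* = 568

Inverting to quantity form: Qd = 714.4 - 4P.
Equating demand and supply, 714.4 - 4P = 348.4 + 6P gives 10P = 366, so P* = 36.6.
From the demand curve, Q* = 714.4 - 4(36.6) = 568.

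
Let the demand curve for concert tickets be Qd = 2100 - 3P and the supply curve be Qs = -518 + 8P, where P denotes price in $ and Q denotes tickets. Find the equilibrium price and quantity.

Equating demand and supply, 2100 - 3P = -518 + 8P gives 11P = 2618, so P* = 238.
From the demand curve, Q* = 2100 - 3(238) = 1386.

P* = 238, Q* = 1386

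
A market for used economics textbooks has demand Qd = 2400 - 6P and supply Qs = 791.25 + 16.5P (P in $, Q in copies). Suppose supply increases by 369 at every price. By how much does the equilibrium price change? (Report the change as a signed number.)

ΔP = -16.4

Equating demand and supply, 2400 - 6P = 791.25 + 16.5P gives 22.5P = 1608.75, so P* = 71.5.
Then Q* = 2400 - 6(71.5) = 1971.
After the shift, supply is Qs = 1160.25 + 16.5P.
New equilibrium: 1239.75 = 22.5P, so P = 55.1 and Q = 2069.4.
ΔP = 55.1 - 71.5 = -16.4.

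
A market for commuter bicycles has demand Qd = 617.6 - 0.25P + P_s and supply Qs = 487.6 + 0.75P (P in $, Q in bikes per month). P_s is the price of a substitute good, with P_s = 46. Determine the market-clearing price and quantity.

P* = 176, Q* = 619.6

With P_s = 46, demand is Qd = 663.6 - 0.25P.
At equilibrium Qd = Qs, so 663.6 - 0.25P = 487.6 + 0.75P; collecting terms, 176 = P and P* = 176.
Plugging P* into demand: Q* = 663.6 - 0.25(176) = 619.6.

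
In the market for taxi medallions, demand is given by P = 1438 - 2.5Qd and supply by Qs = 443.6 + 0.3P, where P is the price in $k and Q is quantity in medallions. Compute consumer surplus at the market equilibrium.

Consumer surplus = 312500

Solving each curve for Q: Qd = 575.2 - 0.4P.
At equilibrium Qd = Qs, so 575.2 - 0.4P = 443.6 + 0.3P; collecting terms, 131.6 = 0.7P and P* = 188.
Then Q* = 575.2 - 0.4(188) = 500.
Demand choke price (Qd = 0): P = 575.2/0.4 = 1438. Consumer surplus = ½ × (1438 - 188) × 500 = 312500.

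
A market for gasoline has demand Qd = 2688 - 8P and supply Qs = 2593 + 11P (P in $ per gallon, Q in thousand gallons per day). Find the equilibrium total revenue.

Total revenue = 13240

The market clears where 2688 - 8P = 2593 + 11P. Rearranging, 19P = 95, hence P* = 5.
From the demand curve, Q* = 2688 - 8(5) = 2648.
Total revenue = P* × Q* = 5 × 2648 = 13240.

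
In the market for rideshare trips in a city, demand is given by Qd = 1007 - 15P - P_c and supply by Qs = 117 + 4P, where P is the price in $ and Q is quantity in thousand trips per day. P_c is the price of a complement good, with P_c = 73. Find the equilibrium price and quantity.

With P_c = 73, demand is Qd = 934 - 15P.
Equating demand and supply, 934 - 15P = 117 + 4P gives 19P = 817, so P* = 43.
Substitute back: Q* = 934 - 15(43) = 289.

P* = 43, Q* = 289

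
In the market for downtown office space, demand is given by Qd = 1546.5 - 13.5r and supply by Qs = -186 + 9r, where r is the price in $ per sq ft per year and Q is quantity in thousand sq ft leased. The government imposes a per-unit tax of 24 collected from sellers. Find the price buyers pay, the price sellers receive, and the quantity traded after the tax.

With a tax of 24 on sellers, they supply based on the net price r_s = r_b - 24, so Qs = -402 + 9r_b.
Equate demand and the shifted supply: 1546.5 - 13.5r_b = -402 + 9r_b, giving 22.5r_b = 1948.5, so r_b = 86.6.
So r_s = 62.6 and the quantity traded is Q = 1546.5 - 13.5(86.6) = 377.4.

r_b = 86.6, r_s = 62.6, Q = 377.4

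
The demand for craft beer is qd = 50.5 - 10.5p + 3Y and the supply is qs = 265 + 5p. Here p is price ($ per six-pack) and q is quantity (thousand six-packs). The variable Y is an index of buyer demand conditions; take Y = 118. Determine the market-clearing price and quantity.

With Y = 118, demand is qd = 404.5 - 10.5p.
Equating demand and supply, 404.5 - 10.5p = 265 + 5p gives 15.5p = 139.5, so p* = 9.
Substitute back: q* = 404.5 - 10.5(9) = 310.

p* = 9, q* = 310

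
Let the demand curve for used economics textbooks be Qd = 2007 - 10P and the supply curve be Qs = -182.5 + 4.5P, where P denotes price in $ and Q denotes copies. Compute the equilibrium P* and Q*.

Set Qd = Qs: 2007 - 10P = -182.5 + 4.5P, so 2189.5 = 14.5P and P* = 151.
From the demand curve, Q* = 2007 - 10(151) = 497.

P* = 151, Q* = 497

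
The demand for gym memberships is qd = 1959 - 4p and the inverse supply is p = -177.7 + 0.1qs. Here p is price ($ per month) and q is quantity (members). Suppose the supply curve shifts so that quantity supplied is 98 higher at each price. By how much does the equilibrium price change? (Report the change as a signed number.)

Inverting to quantity form: qs = 1777 + 10p.
At equilibrium qd = qs, so 1959 - 4p = 1777 + 10p; collecting terms, 182 = 14p and p* = 13.
Then q* = 1959 - 4(13) = 1907.
After the shift, supply is qs = 1875 + 10p.
New equilibrium: 84 = 14p, so p = 6 and q = 1935.
Δp = 6 - 13 = -7.

Δp = -7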